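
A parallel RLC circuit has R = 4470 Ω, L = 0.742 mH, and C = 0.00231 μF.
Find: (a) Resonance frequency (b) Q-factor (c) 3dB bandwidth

Step 1 — Resonance: ω₀ = 1/√(LC) = 1/√(0.000742·2.31e-09) = 7.638e+05 rad/s.
Step 2 — f₀ = ω₀/(2π) = 1.216e+05 Hz.
Step 3 — Parallel Q: Q = R/(ω₀L) = 4470/(7.638e+05·0.000742) = 7.887.
Step 4 — Bandwidth: Δω = ω₀/Q = 9.685e+04 rad/s; BW = Δω/(2π) = 1.541e+04 Hz.

(a) f₀ = 1.216e+05 Hz  (b) Q = 7.887  (c) BW = 1.541e+04 Hz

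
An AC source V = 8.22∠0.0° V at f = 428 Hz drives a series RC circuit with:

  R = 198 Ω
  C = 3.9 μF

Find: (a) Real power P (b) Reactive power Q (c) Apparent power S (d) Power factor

Step 1 — Angular frequency: ω = 2π·f = 2π·428 = 2689 rad/s.
Step 2 — Component impedances:
  R: Z = R = 198 Ω
  C: Z = 1/(jωC) = -j/(ω·C) = 0 - j95.35 Ω
Step 3 — Series combination: Z_total = R + C = 198 - j95.35 Ω = 219.8∠-25.7° Ω.
Step 4 — Source phasor: V = 8.22∠0.0° V = 8.22 V.
Step 5 — Current: I = V / Z = 0.0337 + j0.01623 A = 0.0374∠25.7° A.
Step 6 — Complex power: S = V·I* = 0.277 - j0.1334 VA.
Step 7 — Real power: P = Re(S) = 0.277 W.
Step 8 — Reactive power: Q = Im(S) = -0.1334 VAR.
Step 9 — Apparent power: |S| = 0.3075 VA.
Step 10 — Power factor: PF = P/|S| = 0.901 (leading).

(a) P = 0.277 W  (b) Q = -0.1334 VAR  (c) S = 0.3075 VA  (d) PF = 0.901 (leading)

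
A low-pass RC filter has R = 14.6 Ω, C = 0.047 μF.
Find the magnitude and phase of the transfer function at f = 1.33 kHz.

Step 1 — Angular frequency: ω = 2π·1330 = 8357 rad/s.
Step 2 — Transfer function: H(jω) = 1/(1 + jωRC).
Step 3 — Denominator: 1 + jωRC = 1 + j·8357·14.6·4.7e-08 = 1 + j0.005734.
Step 4 — H = 1 - j0.005734.
Step 5 — Magnitude: |H| = 1 (-0.0 dB); phase: φ = -0.3°.

|H| = 1 (-0.0 dB), φ = -0.3°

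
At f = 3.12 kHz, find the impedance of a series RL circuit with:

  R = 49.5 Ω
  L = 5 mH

Step 1 — Angular frequency: ω = 2π·f = 2π·3120 = 1.96e+04 rad/s.
Step 2 — Component impedances:
  R: Z = R = 49.5 Ω
  L: Z = jωL = j·1.96e+04·0.005 = 0 + j98.02 Ω
Step 3 — Series combination: Z_total = R + L = 49.5 + j98.02 Ω = 109.8∠63.2° Ω.

Z = 49.5 + j98.02 Ω = 109.8∠63.2° Ω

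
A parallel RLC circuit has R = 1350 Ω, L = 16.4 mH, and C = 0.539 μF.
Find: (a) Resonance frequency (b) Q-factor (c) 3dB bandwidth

Step 1 — Resonance: ω₀ = 1/√(LC) = 1/√(0.0164·5.39e-07) = 1.064e+04 rad/s.
Step 2 — f₀ = ω₀/(2π) = 1693 Hz.
Step 3 — Parallel Q: Q = R/(ω₀L) = 1350/(1.064e+04·0.0164) = 7.739.
Step 4 — Bandwidth: Δω = ω₀/Q = 1374 rad/s; BW = Δω/(2π) = 218.7 Hz.

(a) f₀ = 1693 Hz  (b) Q = 7.739  (c) BW = 218.7 Hz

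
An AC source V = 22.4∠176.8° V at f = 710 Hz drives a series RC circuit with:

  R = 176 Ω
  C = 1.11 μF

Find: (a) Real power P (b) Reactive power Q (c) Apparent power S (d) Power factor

Step 1 — Angular frequency: ω = 2π·f = 2π·710 = 4461 rad/s.
Step 2 — Component impedances:
  R: Z = R = 176 Ω
  C: Z = 1/(jωC) = -j/(ω·C) = 0 - j201.9 Ω
Step 3 — Series combination: Z_total = R + C = 176 - j201.9 Ω = 267.9∠-48.9° Ω.
Step 4 — Source phasor: V = 22.4∠176.8° V = -22.37 + j1.25 V.
Step 5 — Current: I = V / Z = -0.05837 - j0.05987 A = 0.08362∠-134.3° A.
Step 6 — Complex power: S = V·I* = 1.231 - j1.412 VA.
Step 7 — Real power: P = Re(S) = 1.231 W.
Step 8 — Reactive power: Q = Im(S) = -1.412 VAR.
Step 9 — Apparent power: |S| = 1.873 VA.
Step 10 — Power factor: PF = P/|S| = 0.657 (leading).

(a) P = 1.231 W  (b) Q = -1.412 VAR  (c) S = 1.873 VA  (d) PF = 0.657 (leading)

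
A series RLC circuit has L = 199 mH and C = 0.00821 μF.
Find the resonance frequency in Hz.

Step 1 — Resonance condition Im(Z)=0 gives ω₀ = 1/√(LC).
Step 2 — ω₀ = 1/√(0.199·8.21e-09) = 2.474e+04 rad/s.
Step 3 — f₀ = ω₀/(2π) = 3938 Hz.

f₀ = 3938 Hz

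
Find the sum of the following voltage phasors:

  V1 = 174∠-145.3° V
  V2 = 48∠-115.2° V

Step 1 — Convert each phasor to rectangular form:
  V1 = 174·(cos(-145.3°) + j·sin(-145.3°)) = -143.1 - j99.05 V
  V2 = 48·(cos(-115.2°) + j·sin(-115.2°)) = -20.44 - j43.43 V
Step 2 — Sum components: V_total = -163.5 - j142.5 V.
Step 3 — Convert to polar: |V_total| = 216.9 V, ∠V_total = -138.9°.

V_total = 216.9∠-138.9° V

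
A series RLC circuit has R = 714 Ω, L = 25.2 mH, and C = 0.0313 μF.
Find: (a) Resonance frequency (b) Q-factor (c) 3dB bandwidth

Step 1 — Resonance: ω₀ = 1/√(LC) = 1/√(0.0252·3.13e-08) = 3.561e+04 rad/s.
Step 2 — f₀ = ω₀/(2π) = 5667 Hz.
Step 3 — Series Q: Q = ω₀L/R = 3.561e+04·0.0252/714 = 1.257.
Step 4 — Bandwidth: Δω = ω₀/Q = 2.833e+04 rad/s; BW = Δω/(2π) = 4509 Hz.

(a) f₀ = 5667 Hz  (b) Q = 1.257  (c) BW = 4509 Hz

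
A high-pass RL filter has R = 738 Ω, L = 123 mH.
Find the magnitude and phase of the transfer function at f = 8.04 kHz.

Step 1 — Angular frequency: ω = 2π·8040 = 5.052e+04 rad/s.
Step 2 — Transfer function: H(jω) = jωL/(R + jωL).
Step 3 — Numerator jωL = j·6214; denominator R + jωL = 738 + j6214.
Step 4 — H = 0.9861 + j0.1171.
Step 5 — Magnitude: |H| = 0.993 (-0.1 dB); phase: φ = 6.8°.

|H| = 0.993 (-0.1 dB), φ = 6.8°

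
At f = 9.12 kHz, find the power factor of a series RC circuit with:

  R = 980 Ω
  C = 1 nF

Step 1 — Angular frequency: ω = 2π·f = 2π·9120 = 5.73e+04 rad/s.
Step 2 — Component impedances:
  R: Z = R = 980 Ω
  C: Z = 1/(jωC) = -j/(ω·C) = 0 - j1.745e+04 Ω
Step 3 — Series combination: Z_total = R + C = 980 - j1.745e+04 Ω = 1.748e+04∠-86.8° Ω.
Step 4 — Power factor: PF = cos(φ) = Re(Z)/|Z| = 980/17479 = 0.05607.
Step 5 — Type: Im(Z) = -1.745e+04 ⇒ leading (phase φ = -86.8°).

PF = 0.05607 (leading, φ = -86.8°)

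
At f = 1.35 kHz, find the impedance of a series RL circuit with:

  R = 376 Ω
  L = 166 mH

Step 1 — Angular frequency: ω = 2π·f = 2π·1350 = 8482 rad/s.
Step 2 — Component impedances:
  R: Z = R = 376 Ω
  L: Z = jωL = j·8482·0.166 = 0 + j1408 Ω
Step 3 — Series combination: Z_total = R + L = 376 + j1408 Ω = 1457∠75.0° Ω.

Z = 376 + j1408 Ω = 1457∠75.0° Ω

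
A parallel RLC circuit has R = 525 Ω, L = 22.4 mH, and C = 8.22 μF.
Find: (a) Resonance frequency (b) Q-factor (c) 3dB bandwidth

Step 1 — Resonance: ω₀ = 1/√(LC) = 1/√(0.0224·8.22e-06) = 2330 rad/s.
Step 2 — f₀ = ω₀/(2π) = 370.9 Hz.
Step 3 — Parallel Q: Q = R/(ω₀L) = 525/(2330·0.0224) = 10.06.
Step 4 — Bandwidth: Δω = ω₀/Q = 231.7 rad/s; BW = Δω/(2π) = 36.88 Hz.

(a) f₀ = 370.9 Hz  (b) Q = 10.06  (c) BW = 36.88 Hz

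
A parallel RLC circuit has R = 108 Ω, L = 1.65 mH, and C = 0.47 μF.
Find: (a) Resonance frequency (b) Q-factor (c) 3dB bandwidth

Step 1 — Resonance: ω₀ = 1/√(LC) = 1/√(0.00165·4.7e-07) = 3.591e+04 rad/s.
Step 2 — f₀ = ω₀/(2π) = 5715 Hz.
Step 3 — Parallel Q: Q = R/(ω₀L) = 108/(3.591e+04·0.00165) = 1.823.
Step 4 — Bandwidth: Δω = ω₀/Q = 1.97e+04 rad/s; BW = Δω/(2π) = 3135 Hz.

(a) f₀ = 5715 Hz  (b) Q = 1.823  (c) BW = 3135 Hz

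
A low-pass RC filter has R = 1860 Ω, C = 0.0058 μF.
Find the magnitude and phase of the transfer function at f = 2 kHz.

Step 1 — Angular frequency: ω = 2π·2000 = 1.257e+04 rad/s.
Step 2 — Transfer function: H(jω) = 1/(1 + jωRC).
Step 3 — Denominator: 1 + jωRC = 1 + j·1.257e+04·1860·5.8e-09 = 1 + j0.1356.
Step 4 — H = 0.982 - j0.1331.
Step 5 — Magnitude: |H| = 0.9909 (-0.1 dB); phase: φ = -7.7°.

|H| = 0.9909 (-0.1 dB), φ = -7.7°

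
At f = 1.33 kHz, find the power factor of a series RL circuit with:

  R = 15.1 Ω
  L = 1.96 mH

Step 1 — Angular frequency: ω = 2π·f = 2π·1330 = 8357 rad/s.
Step 2 — Component impedances:
  R: Z = R = 15.1 Ω
  L: Z = jωL = j·8357·0.00196 = 0 + j16.38 Ω
Step 3 — Series combination: Z_total = R + L = 15.1 + j16.38 Ω = 22.28∠47.3° Ω.
Step 4 — Power factor: PF = cos(φ) = Re(Z)/|Z| = 15.1/22.277 = 0.6778.
Step 5 — Type: Im(Z) = 16.38 ⇒ lagging (phase φ = 47.3°).

PF = 0.6778 (lagging, φ = 47.3°)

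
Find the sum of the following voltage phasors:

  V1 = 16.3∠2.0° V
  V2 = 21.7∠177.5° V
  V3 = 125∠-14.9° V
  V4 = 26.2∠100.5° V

Step 1 — Convert each phasor to rectangular form:
  V1 = 16.3·(cos(2.0°) + j·sin(2.0°)) = 16.29 + j0.5689 V
  V2 = 21.7·(cos(177.5°) + j·sin(177.5°)) = -21.68 + j0.9465 V
  V3 = 125·(cos(-14.9°) + j·sin(-14.9°)) = 120.8 - j32.14 V
  V4 = 26.2·(cos(100.5°) + j·sin(100.5°)) = -4.775 + j25.76 V
Step 2 — Sum components: V_total = 110.6 - j4.865 V.
Step 3 — Convert to polar: |V_total| = 110.7 V, ∠V_total = -2.5°.

V_total = 110.7∠-2.5° V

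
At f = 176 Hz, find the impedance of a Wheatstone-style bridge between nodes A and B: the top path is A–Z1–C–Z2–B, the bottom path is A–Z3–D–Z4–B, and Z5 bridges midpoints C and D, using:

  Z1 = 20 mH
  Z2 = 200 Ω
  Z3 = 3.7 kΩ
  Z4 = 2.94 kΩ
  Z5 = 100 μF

Step 1 — Angular frequency: ω = 2π·f = 2π·176 = 1106 rad/s.
Step 2 — Component impedances:
  Z1: Z = jωL = j·1106·0.02 = 0 + j22.12 Ω
  Z2: Z = R = 200 Ω
  Z3: Z = R = 3700 Ω
  Z4: Z = R = 2940 Ω
  Z5: Z = 1/(jωC) = -j/(ω·C) = 0 - j9.043 Ω
Step 3 — Bridge requires nodal analysis (the Z5 bridge couples midpoints C and D, so the two paths cannot be reduced to a simple series/parallel combination). Setting node B to ground and injecting 1 A at node A, the 3-node admittance system at A, C, D solves to V_A = Z_AB = 187.4 + j22.08 Ω = 188.7∠6.7° Ω.

Z = 187.4 + j22.08 Ω = 188.7∠6.7° Ω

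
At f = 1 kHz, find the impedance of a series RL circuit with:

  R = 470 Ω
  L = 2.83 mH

Step 1 — Angular frequency: ω = 2π·f = 2π·1000 = 6283 rad/s.
Step 2 — Component impedances:
  R: Z = R = 470 Ω
  L: Z = jωL = j·6283·0.00283 = 0 + j17.78 Ω
Step 3 — Series combination: Z_total = R + L = 470 + j17.78 Ω = 470.3∠2.2° Ω.

Z = 470 + j17.78 Ω = 470.3∠2.2° Ω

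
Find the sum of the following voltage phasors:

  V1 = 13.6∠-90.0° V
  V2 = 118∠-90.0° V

Step 1 — Convert each phasor to rectangular form:
  V1 = 13.6·(cos(-90.0°) + j·sin(-90.0°)) = 0 - j13.6 V
  V2 = 118·(cos(-90.0°) + j·sin(-90.0°)) = 0 - j118 V
Step 2 — Sum components: V_total = 0 - j131.6 V.
Step 3 — Convert to polar: |V_total| = 131.6 V, ∠V_total = -90.0°.

V_total = 131.6∠-90.0° V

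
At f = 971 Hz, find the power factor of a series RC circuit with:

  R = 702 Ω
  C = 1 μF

Step 1 — Angular frequency: ω = 2π·f = 2π·971 = 6101 rad/s.
Step 2 — Component impedances:
  R: Z = R = 702 Ω
  C: Z = 1/(jωC) = -j/(ω·C) = 0 - j163.9 Ω
Step 3 — Series combination: Z_total = R + C = 702 - j163.9 Ω = 720.9∠-13.1° Ω.
Step 4 — Power factor: PF = cos(φ) = Re(Z)/|Z| = 702/720.9 = 0.9738.
Step 5 — Type: Im(Z) = -163.9 ⇒ leading (phase φ = -13.1°).

PF = 0.9738 (leading, φ = -13.1°)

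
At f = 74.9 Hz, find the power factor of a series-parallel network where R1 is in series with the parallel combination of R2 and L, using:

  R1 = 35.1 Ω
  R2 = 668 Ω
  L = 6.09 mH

Step 1 — Angular frequency: ω = 2π·f = 2π·74.9 = 470.6 rad/s.
Step 2 — Component impedances:
  R1: Z = R = 35.1 Ω
  R2: Z = R = 668 Ω
  L: Z = jωL = j·470.6·0.00609 = 0 + j2.866 Ω
Step 3 — Parallel branch: R2 || L = 1/(1/R2 + 1/L) = 0.0123 + j2.866 Ω.
Step 4 — Series with R1: Z_total = R1 + (R2 || L) = 35.11 + j2.866 Ω = 35.23∠4.7° Ω.
Step 5 — Power factor: PF = cos(φ) = Re(Z)/|Z| = 35.112/35.229 = 0.9967.
Step 6 — Type: Im(Z) = 2.866 ⇒ lagging (phase φ = 4.7°).

PF = 0.9967 (lagging, φ = 4.7°)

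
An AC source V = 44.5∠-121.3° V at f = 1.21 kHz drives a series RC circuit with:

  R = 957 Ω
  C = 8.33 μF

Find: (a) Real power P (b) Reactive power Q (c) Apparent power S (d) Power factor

Step 1 — Angular frequency: ω = 2π·f = 2π·1210 = 7603 rad/s.
Step 2 — Component impedances:
  R: Z = R = 957 Ω
  C: Z = 1/(jωC) = -j/(ω·C) = 0 - j15.79 Ω
Step 3 — Series combination: Z_total = R + C = 957 - j15.79 Ω = 957.1∠-0.9° Ω.
Step 4 — Source phasor: V = 44.5∠-121.3° V = -23.12 - j38.02 V.
Step 5 — Current: I = V / Z = -0.0235 - j0.04012 A = 0.04649∠-120.4° A.
Step 6 — Complex power: S = V·I* = 2.069 - j0.03413 VA.
Step 7 — Real power: P = Re(S) = 2.069 W.
Step 8 — Reactive power: Q = Im(S) = -0.03413 VAR.
Step 9 — Apparent power: |S| = 2.069 VA.
Step 10 — Power factor: PF = P/|S| = 0.9999 (leading).

(a) P = 2.069 W  (b) Q = -0.03413 VAR  (c) S = 2.069 VA  (d) PF = 0.9999 (leading)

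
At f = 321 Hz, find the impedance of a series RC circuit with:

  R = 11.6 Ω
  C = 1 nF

Step 1 — Angular frequency: ω = 2π·f = 2π·321 = 2017 rad/s.
Step 2 — Component impedances:
  R: Z = R = 11.6 Ω
  C: Z = 1/(jωC) = -j/(ω·C) = 0 - j4.958e+05 Ω
Step 3 — Series combination: Z_total = R + C = 11.6 - j4.958e+05 Ω = 4.958e+05∠-90.0° Ω.

Z = 11.6 - j4.958e+05 Ω = 4.958e+05∠-90.0° Ω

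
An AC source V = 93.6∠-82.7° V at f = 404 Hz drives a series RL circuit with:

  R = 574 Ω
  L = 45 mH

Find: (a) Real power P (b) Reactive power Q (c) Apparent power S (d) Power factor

Step 1 — Angular frequency: ω = 2π·f = 2π·404 = 2538 rad/s.
Step 2 — Component impedances:
  R: Z = R = 574 Ω
  L: Z = jωL = j·2538·0.045 = 0 + j114.2 Ω
Step 3 — Series combination: Z_total = R + L = 574 + j114.2 Ω = 585.3∠11.3° Ω.
Step 4 — Source phasor: V = 93.6∠-82.7° V = 11.89 - j92.84 V.
Step 5 — Current: I = V / Z = -0.01103 - j0.1595 A = 0.1599∠-94.0° A.
Step 6 — Complex power: S = V·I* = 14.68 + j2.922 VA.
Step 7 — Real power: P = Re(S) = 14.68 W.
Step 8 — Reactive power: Q = Im(S) = 2.922 VAR.
Step 9 — Apparent power: |S| = 14.97 VA.
Step 10 — Power factor: PF = P/|S| = 0.9808 (lagging).

(a) P = 14.68 W  (b) Q = 2.922 VAR  (c) S = 14.97 VA  (d) PF = 0.9808 (lagging)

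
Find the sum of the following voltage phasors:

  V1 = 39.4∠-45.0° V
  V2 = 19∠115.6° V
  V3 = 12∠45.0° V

Step 1 — Convert each phasor to rectangular form:
  V1 = 39.4·(cos(-45.0°) + j·sin(-45.0°)) = 27.86 - j27.86 V
  V2 = 19·(cos(115.6°) + j·sin(115.6°)) = -8.21 + j17.13 V
  V3 = 12·(cos(45.0°) + j·sin(45.0°)) = 8.485 + j8.485 V
Step 2 — Sum components: V_total = 28.14 - j2.24 V.
Step 3 — Convert to polar: |V_total| = 28.22 V, ∠V_total = -4.6°.

V_total = 28.22∠-4.6° V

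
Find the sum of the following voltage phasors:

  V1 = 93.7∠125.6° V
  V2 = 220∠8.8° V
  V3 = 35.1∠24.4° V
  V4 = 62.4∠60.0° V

Step 1 — Convert each phasor to rectangular form:
  V1 = 93.7·(cos(125.6°) + j·sin(125.6°)) = -54.54 + j76.19 V
  V2 = 220·(cos(8.8°) + j·sin(8.8°)) = 217.4 + j33.66 V
  V3 = 35.1·(cos(24.4°) + j·sin(24.4°)) = 31.96 + j14.5 V
  V4 = 62.4·(cos(60.0°) + j·sin(60.0°)) = 31.2 + j54.04 V
Step 2 — Sum components: V_total = 226 + j178.4 V.
Step 3 — Convert to polar: |V_total| = 287.9 V, ∠V_total = 38.3°.

V_total = 287.9∠38.3° V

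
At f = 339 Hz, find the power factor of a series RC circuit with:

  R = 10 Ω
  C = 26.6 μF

Step 1 — Angular frequency: ω = 2π·f = 2π·339 = 2130 rad/s.
Step 2 — Component impedances:
  R: Z = R = 10 Ω
  C: Z = 1/(jωC) = -j/(ω·C) = 0 - j17.65 Ω
Step 3 — Series combination: Z_total = R + C = 10 - j17.65 Ω = 20.29∠-60.5° Ω.
Step 4 — Power factor: PF = cos(φ) = Re(Z)/|Z| = 10/20.286 = 0.493.
Step 5 — Type: Im(Z) = -17.65 ⇒ leading (phase φ = -60.5°).

PF = 0.493 (leading, φ = -60.5°)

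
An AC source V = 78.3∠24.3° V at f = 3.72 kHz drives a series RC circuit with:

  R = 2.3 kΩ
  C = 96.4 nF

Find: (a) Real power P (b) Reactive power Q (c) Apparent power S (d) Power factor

Step 1 — Angular frequency: ω = 2π·f = 2π·3720 = 2.337e+04 rad/s.
Step 2 — Component impedances:
  R: Z = R = 2300 Ω
  C: Z = 1/(jωC) = -j/(ω·C) = 0 - j443.8 Ω
Step 3 — Series combination: Z_total = R + C = 2300 - j443.8 Ω = 2342∠-10.9° Ω.
Step 4 — Source phasor: V = 78.3∠24.3° V = 71.36 + j32.22 V.
Step 5 — Current: I = V / Z = 0.02731 + j0.01928 A = 0.03343∠35.2° A.
Step 6 — Complex power: S = V·I* = 2.57 - j0.4959 VA.
Step 7 — Real power: P = Re(S) = 2.57 W.
Step 8 — Reactive power: Q = Im(S) = -0.4959 VAR.
Step 9 — Apparent power: |S| = 2.617 VA.
Step 10 — Power factor: PF = P/|S| = 0.9819 (leading).

(a) P = 2.57 W  (b) Q = -0.4959 VAR  (c) S = 2.617 VA  (d) PF = 0.9819 (leading)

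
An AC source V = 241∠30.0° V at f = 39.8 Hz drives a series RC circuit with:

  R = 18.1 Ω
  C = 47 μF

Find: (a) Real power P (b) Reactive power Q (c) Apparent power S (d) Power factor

Step 1 — Angular frequency: ω = 2π·f = 2π·39.8 = 250.1 rad/s.
Step 2 — Component impedances:
  R: Z = R = 18.1 Ω
  C: Z = 1/(jωC) = -j/(ω·C) = 0 - j85.08 Ω
Step 3 — Series combination: Z_total = R + C = 18.1 - j85.08 Ω = 86.99∠-78.0° Ω.
Step 4 — Source phasor: V = 241∠30.0° V = 208.7 + j120.5 V.
Step 5 — Current: I = V / Z = -0.8557 + j2.635 A = 2.771∠108.0° A.
Step 6 — Complex power: S = V·I* = 138.9 - j653.1 VA.
Step 7 — Real power: P = Re(S) = 138.9 W.
Step 8 — Reactive power: Q = Im(S) = -653.1 VAR.
Step 9 — Apparent power: |S| = 667.7 VA.
Step 10 — Power factor: PF = P/|S| = 0.2081 (leading).

(a) P = 138.9 W  (b) Q = -653.1 VAR  (c) S = 667.7 VA  (d) PF = 0.2081 (leading)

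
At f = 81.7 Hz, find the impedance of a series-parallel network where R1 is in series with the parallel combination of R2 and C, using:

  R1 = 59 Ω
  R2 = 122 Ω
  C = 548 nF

Step 1 — Angular frequency: ω = 2π·f = 2π·81.7 = 513.3 rad/s.
Step 2 — Component impedances:
  R1: Z = R = 59 Ω
  R2: Z = R = 122 Ω
  C: Z = 1/(jωC) = -j/(ω·C) = 0 - j3555 Ω
Step 3 — Parallel branch: R2 || C = 1/(1/R2 + 1/C) = 121.9 - j4.182 Ω.
Step 4 — Series with R1: Z_total = R1 + (R2 || C) = 180.9 - j4.182 Ω = 180.9∠-1.3° Ω.

Z = 180.9 - j4.182 Ω = 180.9∠-1.3° Ω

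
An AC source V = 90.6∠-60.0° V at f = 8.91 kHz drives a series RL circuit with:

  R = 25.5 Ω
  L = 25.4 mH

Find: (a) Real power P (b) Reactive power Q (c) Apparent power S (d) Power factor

Step 1 — Angular frequency: ω = 2π·f = 2π·8910 = 5.598e+04 rad/s.
Step 2 — Component impedances:
  R: Z = R = 25.5 Ω
  L: Z = jωL = j·5.598e+04·0.0254 = 0 + j1422 Ω
Step 3 — Series combination: Z_total = R + L = 25.5 + j1422 Ω = 1422∠89.0° Ω.
Step 4 — Source phasor: V = 90.6∠-60.0° V = 45.3 - j78.46 V.
Step 5 — Current: I = V / Z = -0.05459 - j0.03284 A = 0.0637∠-149.0° A.
Step 6 — Complex power: S = V·I* = 0.1035 + j5.771 VA.
Step 7 — Real power: P = Re(S) = 0.1035 W.
Step 8 — Reactive power: Q = Im(S) = 5.771 VAR.
Step 9 — Apparent power: |S| = 5.772 VA.
Step 10 — Power factor: PF = P/|S| = 0.01793 (lagging).

(a) P = 0.1035 W  (b) Q = 5.771 VAR  (c) S = 5.772 VA  (d) PF = 0.01793 (lagging)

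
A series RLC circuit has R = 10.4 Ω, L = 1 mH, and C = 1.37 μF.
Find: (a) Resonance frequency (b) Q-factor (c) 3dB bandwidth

Step 1 — Resonance condition Im(Z)=0 gives ω₀ = 1/√(LC).
Step 2 — ω₀ = 1/√(0.001·1.37e-06) = 2.702e+04 rad/s.
Step 3 — f₀ = ω₀/(2π) = 4300 Hz.
Step 4 — Series Q: Q = ω₀L/R = 2.702e+04·0.001/10.4 = 2.598.
Step 5 — 3dB bandwidth: Δω = ω₀/Q = 1.04e+04 rad/s; BW = Δω/(2π) = 1655 Hz.

(a) f₀ = 4300 Hz  (b) Q = 2.598  (c) BW = 1655 Hz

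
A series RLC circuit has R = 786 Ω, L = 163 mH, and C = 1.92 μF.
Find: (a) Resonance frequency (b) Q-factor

Step 1 — Resonance condition Im(Z)=0 gives ω₀ = 1/√(LC).
Step 2 — ω₀ = 1/√(0.163·1.92e-06) = 1788 rad/s.
Step 3 — f₀ = ω₀/(2π) = 284.5 Hz.
Step 4 — Series Q: Q = ω₀L/R = 1788·0.163/786 = 0.3707.

(a) f₀ = 284.5 Hz  (b) Q = 0.3707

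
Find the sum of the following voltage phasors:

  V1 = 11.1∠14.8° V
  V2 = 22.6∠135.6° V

Step 1 — Convert each phasor to rectangular form:
  V1 = 11.1·(cos(14.8°) + j·sin(14.8°)) = 10.73 + j2.835 V
  V2 = 22.6·(cos(135.6°) + j·sin(135.6°)) = -16.15 + j15.81 V
Step 2 — Sum components: V_total = -5.415 + j18.65 V.
Step 3 — Convert to polar: |V_total| = 19.42 V, ∠V_total = 106.2°.

V_total = 19.42∠106.2° V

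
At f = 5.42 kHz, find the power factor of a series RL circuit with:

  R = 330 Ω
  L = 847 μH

Step 1 — Angular frequency: ω = 2π·f = 2π·5420 = 3.405e+04 rad/s.
Step 2 — Component impedances:
  R: Z = R = 330 Ω
  L: Z = jωL = j·3.405e+04·0.000847 = 0 + j28.84 Ω
Step 3 — Series combination: Z_total = R + L = 330 + j28.84 Ω = 331.3∠5.0° Ω.
Step 4 — Power factor: PF = cos(φ) = Re(Z)/|Z| = 330/331.26 = 0.9962.
Step 5 — Type: Im(Z) = 28.84 ⇒ lagging (phase φ = 5.0°).

PF = 0.9962 (lagging, φ = 5.0°)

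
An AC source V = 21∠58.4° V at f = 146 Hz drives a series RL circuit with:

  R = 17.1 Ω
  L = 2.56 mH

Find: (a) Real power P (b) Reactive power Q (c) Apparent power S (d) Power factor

Step 1 — Angular frequency: ω = 2π·f = 2π·146 = 917.3 rad/s.
Step 2 — Component impedances:
  R: Z = R = 17.1 Ω
  L: Z = jωL = j·917.3·0.00256 = 0 + j2.348 Ω
Step 3 — Series combination: Z_total = R + L = 17.1 + j2.348 Ω = 17.26∠7.8° Ω.
Step 4 — Source phasor: V = 21∠58.4° V = 11 + j17.89 V.
Step 5 — Current: I = V / Z = 0.7726 + j0.9399 A = 1.217∠50.6° A.
Step 6 — Complex power: S = V·I* = 25.31 + j3.476 VA.
Step 7 — Real power: P = Re(S) = 25.31 W.
Step 8 — Reactive power: Q = Im(S) = 3.476 VAR.
Step 9 — Apparent power: |S| = 25.55 VA.
Step 10 — Power factor: PF = P/|S| = 0.9907 (lagging).

(a) P = 25.31 W  (b) Q = 3.476 VAR  (c) S = 25.55 VA  (d) PF = 0.9907 (lagging)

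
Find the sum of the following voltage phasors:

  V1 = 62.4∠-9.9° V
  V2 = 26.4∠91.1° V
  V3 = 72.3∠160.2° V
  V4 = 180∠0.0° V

Step 1 — Convert each phasor to rectangular form:
  V1 = 62.4·(cos(-9.9°) + j·sin(-9.9°)) = 61.47 - j10.73 V
  V2 = 26.4·(cos(91.1°) + j·sin(91.1°)) = -0.5068 + j26.4 V
  V3 = 72.3·(cos(160.2°) + j·sin(160.2°)) = -68.03 + j24.49 V
  V4 = 180·(cos(0.0°) + j·sin(0.0°)) = 180 V
Step 2 — Sum components: V_total = 172.9 + j40.16 V.
Step 3 — Convert to polar: |V_total| = 177.5 V, ∠V_total = 13.1°.

V_total = 177.5∠13.1° V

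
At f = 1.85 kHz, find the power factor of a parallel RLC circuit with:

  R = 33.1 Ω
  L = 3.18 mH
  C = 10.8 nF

Step 1 — Angular frequency: ω = 2π·f = 2π·1850 = 1.162e+04 rad/s.
Step 2 — Component impedances:
  R: Z = R = 33.1 Ω
  L: Z = jωL = j·1.162e+04·0.00318 = 0 + j36.96 Ω
  C: Z = 1/(jωC) = -j/(ω·C) = 0 - j7966 Ω
Step 3 — Parallel combination: 1/Z_total = 1/R + 1/L + 1/C; Z_total = 18.45 + j16.44 Ω = 24.71∠41.7° Ω.
Step 4 — Power factor: PF = cos(φ) = Re(Z)/|Z| = 18.446/24.71 = 0.7465.
Step 5 — Type: Im(Z) = 16.44 ⇒ lagging (phase φ = 41.7°).

PF = 0.7465 (lagging, φ = 41.7°)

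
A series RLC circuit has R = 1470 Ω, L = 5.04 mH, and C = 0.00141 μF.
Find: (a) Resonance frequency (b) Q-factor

Step 1 — Resonance condition Im(Z)=0 gives ω₀ = 1/√(LC).
Step 2 — ω₀ = 1/√(0.00504·1.41e-09) = 3.751e+05 rad/s.
Step 3 — f₀ = ω₀/(2π) = 5.97e+04 Hz.
Step 4 — Series Q: Q = ω₀L/R = 3.751e+05·0.00504/1470 = 1.286.

(a) f₀ = 5.97e+04 Hz  (b) Q = 1.286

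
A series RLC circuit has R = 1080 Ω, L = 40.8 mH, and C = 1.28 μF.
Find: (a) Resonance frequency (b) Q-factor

Step 1 — Resonance condition Im(Z)=0 gives ω₀ = 1/√(LC).
Step 2 — ω₀ = 1/√(0.0408·1.28e-06) = 4376 rad/s.
Step 3 — f₀ = ω₀/(2π) = 696.4 Hz.
Step 4 — Series Q: Q = ω₀L/R = 4376·0.0408/1080 = 0.1653.

(a) f₀ = 696.4 Hz  (b) Q = 0.1653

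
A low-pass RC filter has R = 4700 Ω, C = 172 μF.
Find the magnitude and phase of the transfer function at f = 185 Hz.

Step 1 — Angular frequency: ω = 2π·185 = 1162 rad/s.
Step 2 — Transfer function: H(jω) = 1/(1 + jωRC).
Step 3 — Denominator: 1 + jωRC = 1 + j·1162·4700·0.000172 = 1 + j939.7.
Step 4 — H = 1.133e-06 - j0.001064.
Step 5 — Magnitude: |H| = 0.001064 (-59.5 dB); phase: φ = -89.9°.

|H| = 0.001064 (-59.5 dB), φ = -89.9°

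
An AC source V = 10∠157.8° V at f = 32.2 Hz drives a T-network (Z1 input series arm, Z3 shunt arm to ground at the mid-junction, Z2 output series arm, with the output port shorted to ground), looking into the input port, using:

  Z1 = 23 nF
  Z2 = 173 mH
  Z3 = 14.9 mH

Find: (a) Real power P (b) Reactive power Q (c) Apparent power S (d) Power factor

Step 1 — Angular frequency: ω = 2π·f = 2π·32.2 = 202.3 rad/s.
Step 2 — Component impedances:
  Z1: Z = 1/(jωC) = -j/(ω·C) = 0 - j2.149e+05 Ω
  Z2: Z = jωL = j·202.3·0.173 = 0 + j35 Ω
  Z3: Z = jωL = j·202.3·0.0149 = 0 + j3.015 Ω
Step 3 — With the output port shorted to ground, the output series arm Z2 runs from the junction to ground; the shunt arm Z3 also runs from the junction to ground. They appear in parallel: Z3 || Z2 = 0 + j2.776 Ω.
Step 4 — Series with input arm Z1: Z_in = Z1 + (Z3 || Z2) = 0 - j2.149e+05 Ω = 2.149e+05∠-90.0° Ω.
Step 5 — Source phasor: V = 10∠157.8° V = -9.259 + j3.778 V.
Step 6 — Current: I = V / Z = -1.758e-05 - j4.308e-05 A = 4.653e-05∠-112.2° A.
Step 7 — Complex power: S = V·I* = 0 - j0.0004653 VA.
Step 8 — Real power: P = Re(S) = 0 W.
Step 9 — Reactive power: Q = Im(S) = -0.0004653 VAR.
Step 10 — Apparent power: |S| = 0.0004653 VA.
Step 11 — Power factor: PF = P/|S| = 0 (leading).

(a) P = 0 W  (b) Q = -0.0004653 VAR  (c) S = 0.0004653 VA  (d) PF = 0 (leading)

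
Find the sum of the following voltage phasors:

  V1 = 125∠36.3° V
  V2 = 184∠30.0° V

Step 1 — Convert each phasor to rectangular form:
  V1 = 125·(cos(36.3°) + j·sin(36.3°)) = 100.7 + j74 V
  V2 = 184·(cos(30.0°) + j·sin(30.0°)) = 159.3 + j92 V
Step 2 — Sum components: V_total = 260.1 + j166 V.
Step 3 — Convert to polar: |V_total| = 308.6 V, ∠V_total = 32.5°.

V_total = 308.6∠32.5° V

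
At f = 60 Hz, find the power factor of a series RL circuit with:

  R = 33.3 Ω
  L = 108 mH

Step 1 — Angular frequency: ω = 2π·f = 2π·60 = 377 rad/s.
Step 2 — Component impedances:
  R: Z = R = 33.3 Ω
  L: Z = jωL = j·377·0.108 = 0 + j40.72 Ω
Step 3 — Series combination: Z_total = R + L = 33.3 + j40.72 Ω = 52.6∠50.7° Ω.
Step 4 — Power factor: PF = cos(φ) = Re(Z)/|Z| = 33.3/52.6 = 0.6331.
Step 5 — Type: Im(Z) = 40.72 ⇒ lagging (phase φ = 50.7°).

PF = 0.6331 (lagging, φ = 50.7°)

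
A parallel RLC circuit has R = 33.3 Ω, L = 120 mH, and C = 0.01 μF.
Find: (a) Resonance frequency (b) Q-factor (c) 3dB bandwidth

Step 1 — Resonance: ω₀ = 1/√(LC) = 1/√(0.12·1e-08) = 2.887e+04 rad/s.
Step 2 — f₀ = ω₀/(2π) = 4594 Hz.
Step 3 — Parallel Q: Q = R/(ω₀L) = 33.3/(2.887e+04·0.12) = 0.009613.
Step 4 — Bandwidth: Δω = ω₀/Q = 3.003e+06 rad/s; BW = Δω/(2π) = 4.779e+05 Hz.

(a) f₀ = 4594 Hz  (b) Q = 0.009613  (c) BW = 4.779e+05 Hz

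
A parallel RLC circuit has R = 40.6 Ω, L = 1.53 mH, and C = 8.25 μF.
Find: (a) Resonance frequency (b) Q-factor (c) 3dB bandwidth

Step 1 — Resonance: ω₀ = 1/√(LC) = 1/√(0.00153·8.25e-06) = 8901 rad/s.
Step 2 — f₀ = ω₀/(2π) = 1417 Hz.
Step 3 — Parallel Q: Q = R/(ω₀L) = 40.6/(8901·0.00153) = 2.981.
Step 4 — Bandwidth: Δω = ω₀/Q = 2986 rad/s; BW = Δω/(2π) = 475.2 Hz.

(a) f₀ = 1417 Hz  (b) Q = 2.981  (c) BW = 475.2 Hz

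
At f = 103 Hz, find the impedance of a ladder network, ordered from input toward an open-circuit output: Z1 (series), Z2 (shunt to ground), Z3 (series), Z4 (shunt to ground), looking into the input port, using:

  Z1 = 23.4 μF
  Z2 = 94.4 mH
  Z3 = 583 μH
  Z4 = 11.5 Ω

Step 1 — Angular frequency: ω = 2π·f = 2π·103 = 647.2 rad/s.
Step 2 — Component impedances:
  Z1: Z = 1/(jωC) = -j/(ω·C) = 0 - j66.03 Ω
  Z2: Z = jωL = j·647.2·0.0944 = 0 + j61.09 Ω
  Z3: Z = jωL = j·647.2·0.000583 = 0 + j0.3773 Ω
  Z4: Z = R = 11.5 Ω
Step 3 — Ladder network (open output): work backward from the far end, alternating series and parallel combinations. Z_in = 10.98 - j63.61 Ω = 64.55∠-80.2° Ω.

Z = 10.98 - j63.61 Ω = 64.55∠-80.2° Ω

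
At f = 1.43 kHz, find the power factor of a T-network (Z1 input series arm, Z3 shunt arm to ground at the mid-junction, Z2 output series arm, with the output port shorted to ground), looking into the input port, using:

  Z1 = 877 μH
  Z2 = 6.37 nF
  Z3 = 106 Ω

Step 1 — Angular frequency: ω = 2π·f = 2π·1430 = 8985 rad/s.
Step 2 — Component impedances:
  Z1: Z = jωL = j·8985·0.000877 = 0 + j7.88 Ω
  Z2: Z = 1/(jωC) = -j/(ω·C) = 0 - j1.747e+04 Ω
  Z3: Z = R = 106 Ω
Step 3 — With the output port shorted to ground, the output series arm Z2 runs from the junction to ground; the shunt arm Z3 also runs from the junction to ground. They appear in parallel: Z3 || Z2 = 106 - j0.6431 Ω.
Step 4 — Series with input arm Z1: Z_in = Z1 + (Z3 || Z2) = 106 + j7.237 Ω = 106.2∠3.9° Ω.
Step 5 — Power factor: PF = cos(φ) = Re(Z)/|Z| = 106/106.24 = 0.9977.
Step 6 — Type: Im(Z) = 7.237 ⇒ lagging (phase φ = 3.9°).

PF = 0.9977 (lagging, φ = 3.9°)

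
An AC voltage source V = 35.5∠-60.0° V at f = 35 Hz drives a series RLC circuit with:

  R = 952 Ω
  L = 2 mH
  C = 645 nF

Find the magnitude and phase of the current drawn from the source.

Step 1 — Angular frequency: ω = 2π·f = 2π·35 = 219.9 rad/s.
Step 2 — Component impedances:
  R: Z = R = 952 Ω
  L: Z = jωL = j·219.9·0.002 = 0 + j0.4398 Ω
  C: Z = 1/(jωC) = -j/(ω·C) = 0 - j7050 Ω
Step 3 — Series combination: Z_total = R + L + C = 952 - j7050 Ω = 7114∠-82.3° Ω.
Step 4 — Source phasor: V = 35.5∠-60.0° V = 17.75 - j30.74 V.
Step 5 — Ohm's law: I = V / Z_total = (17.75 - j30.74) / (952 - j7050) = 0.004617 + j0.001894 A.
Step 6 — Convert to polar: |I| = 0.00499 A, ∠I = 22.3°.

I = 0.00499∠22.3° A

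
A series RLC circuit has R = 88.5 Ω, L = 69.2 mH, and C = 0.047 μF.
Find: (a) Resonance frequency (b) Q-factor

Step 1 — Resonance condition Im(Z)=0 gives ω₀ = 1/√(LC).
Step 2 — ω₀ = 1/√(0.0692·4.7e-08) = 1.753e+04 rad/s.
Step 3 — f₀ = ω₀/(2π) = 2791 Hz.
Step 4 — Series Q: Q = ω₀L/R = 1.753e+04·0.0692/88.5 = 13.71.

(a) f₀ = 2791 Hz  (b) Q = 13.71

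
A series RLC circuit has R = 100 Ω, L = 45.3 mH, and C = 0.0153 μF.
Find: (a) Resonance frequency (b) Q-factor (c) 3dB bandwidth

Step 1 — Resonance condition Im(Z)=0 gives ω₀ = 1/√(LC).
Step 2 — ω₀ = 1/√(0.0453·1.53e-08) = 3.798e+04 rad/s.
Step 3 — f₀ = ω₀/(2π) = 6045 Hz.
Step 4 — Series Q: Q = ω₀L/R = 3.798e+04·0.0453/100 = 17.21.
Step 5 — 3dB bandwidth: Δω = ω₀/Q = 2208 rad/s; BW = Δω/(2π) = 351.3 Hz.

(a) f₀ = 6045 Hz  (b) Q = 17.21  (c) BW = 351.3 Hz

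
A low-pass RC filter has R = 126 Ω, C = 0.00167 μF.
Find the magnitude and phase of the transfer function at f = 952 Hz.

Step 1 — Angular frequency: ω = 2π·952 = 5982 rad/s.
Step 2 — Transfer function: H(jω) = 1/(1 + jωRC).
Step 3 — Denominator: 1 + jωRC = 1 + j·5982·126·1.67e-09 = 1 + j0.001259.
Step 4 — H = 1 - j0.001259.
Step 5 — Magnitude: |H| = 1 (-0.0 dB); phase: φ = -0.1°.

|H| = 1 (-0.0 dB), φ = -0.1°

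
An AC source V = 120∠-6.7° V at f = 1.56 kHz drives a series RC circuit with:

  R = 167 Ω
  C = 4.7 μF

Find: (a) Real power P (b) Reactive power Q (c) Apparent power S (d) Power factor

Step 1 — Angular frequency: ω = 2π·f = 2π·1560 = 9802 rad/s.
Step 2 — Component impedances:
  R: Z = R = 167 Ω
  C: Z = 1/(jωC) = -j/(ω·C) = 0 - j21.71 Ω
Step 3 — Series combination: Z_total = R + C = 167 - j21.71 Ω = 168.4∠-7.4° Ω.
Step 4 — Source phasor: V = 120∠-6.7° V = 119.2 - j14 V.
Step 5 — Current: I = V / Z = 0.7125 + j0.008778 A = 0.7126∠0.7° A.
Step 6 — Complex power: S = V·I* = 84.79 - j11.02 VA.
Step 7 — Real power: P = Re(S) = 84.79 W.
Step 8 — Reactive power: Q = Im(S) = -11.02 VAR.
Step 9 — Apparent power: |S| = 85.51 VA.
Step 10 — Power factor: PF = P/|S| = 0.9917 (leading).

(a) P = 84.79 W  (b) Q = -11.02 VAR  (c) S = 85.51 VA  (d) PF = 0.9917 (leading)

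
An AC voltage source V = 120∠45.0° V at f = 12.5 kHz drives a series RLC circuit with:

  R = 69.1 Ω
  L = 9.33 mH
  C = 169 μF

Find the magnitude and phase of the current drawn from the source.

Step 1 — Angular frequency: ω = 2π·f = 2π·1.25e+04 = 7.854e+04 rad/s.
Step 2 — Component impedances:
  R: Z = R = 69.1 Ω
  L: Z = jωL = j·7.854e+04·0.00933 = 0 + j732.8 Ω
  C: Z = 1/(jωC) = -j/(ω·C) = 0 - j0.07534 Ω
Step 3 — Series combination: Z_total = R + L + C = 69.1 + j732.7 Ω = 736∠84.6° Ω.
Step 4 — Source phasor: V = 120∠45.0° V = 84.85 + j84.85 V.
Step 5 — Ohm's law: I = V / Z_total = (84.85 + j84.85) / (69.1 + j732.7) = 0.1256 - j0.104 A.
Step 6 — Convert to polar: |I| = 0.1631 A, ∠I = -39.6°.

I = 0.1631∠-39.6° A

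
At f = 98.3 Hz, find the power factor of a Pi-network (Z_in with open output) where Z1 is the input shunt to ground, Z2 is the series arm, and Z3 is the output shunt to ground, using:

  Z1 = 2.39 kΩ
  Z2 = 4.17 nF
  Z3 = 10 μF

Step 1 — Angular frequency: ω = 2π·f = 2π·98.3 = 617.6 rad/s.
Step 2 — Component impedances:
  Z1: Z = R = 2390 Ω
  Z2: Z = 1/(jωC) = -j/(ω·C) = 0 - j3.883e+05 Ω
  Z3: Z = 1/(jωC) = -j/(ω·C) = 0 - j161.9 Ω
Step 3 — With open output, the series arm Z2 and the output shunt Z3 appear in series to ground: Z2 + Z3 = 0 - j3.884e+05 Ω.
Step 4 — Parallel with input shunt Z1: Z_in = Z1 || (Z2 + Z3) = 2390 - j14.71 Ω = 2390∠-0.4° Ω.
Step 5 — Power factor: PF = cos(φ) = Re(Z)/|Z| = 2390/2390 = 1.
Step 6 — Type: Im(Z) = -14.71 ⇒ leading (phase φ = -0.4°).

PF = 1 (leading, φ = -0.4°)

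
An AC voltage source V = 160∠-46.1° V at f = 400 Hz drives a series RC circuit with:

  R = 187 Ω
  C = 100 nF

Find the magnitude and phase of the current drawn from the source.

Step 1 — Angular frequency: ω = 2π·f = 2π·400 = 2513 rad/s.
Step 2 — Component impedances:
  R: Z = R = 187 Ω
  C: Z = 1/(jωC) = -j/(ω·C) = 0 - j3979 Ω
Step 3 — Series combination: Z_total = R + C = 187 - j3979 Ω = 3983∠-87.3° Ω.
Step 4 — Source phasor: V = 160∠-46.1° V = 110.9 - j115.3 V.
Step 5 — Ohm's law: I = V / Z_total = (110.9 - j115.3) / (187 - j3979) = 0.03022 + j0.02646 A.
Step 6 — Convert to polar: |I| = 0.04017 A, ∠I = 41.2°.

I = 0.04017∠41.2° A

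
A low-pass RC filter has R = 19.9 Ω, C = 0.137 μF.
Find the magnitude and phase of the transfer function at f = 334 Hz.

Step 1 — Angular frequency: ω = 2π·334 = 2099 rad/s.
Step 2 — Transfer function: H(jω) = 1/(1 + jωRC).
Step 3 — Denominator: 1 + jωRC = 1 + j·2099·19.9·1.37e-07 = 1 + j0.005721.
Step 4 — H = 1 - j0.005721.
Step 5 — Magnitude: |H| = 1 (-0.0 dB); phase: φ = -0.3°.

|H| = 1 (-0.0 dB), φ = -0.3°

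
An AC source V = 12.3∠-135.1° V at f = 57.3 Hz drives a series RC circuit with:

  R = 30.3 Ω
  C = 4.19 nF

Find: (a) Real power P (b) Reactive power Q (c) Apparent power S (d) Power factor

Step 1 — Angular frequency: ω = 2π·f = 2π·57.3 = 360 rad/s.
Step 2 — Component impedances:
  R: Z = R = 30.3 Ω
  C: Z = 1/(jωC) = -j/(ω·C) = 0 - j6.629e+05 Ω
Step 3 — Series combination: Z_total = R + C = 30.3 - j6.629e+05 Ω = 6.629e+05∠-90.0° Ω.
Step 4 — Source phasor: V = 12.3∠-135.1° V = -8.713 - j8.682 V.
Step 5 — Current: I = V / Z = 1.31e-05 - j1.314e-05 A = 1.855e-05∠-45.1° A.
Step 6 — Complex power: S = V·I* = 1.043e-08 - j0.0002282 VA.
Step 7 — Real power: P = Re(S) = 1.043e-08 W.
Step 8 — Reactive power: Q = Im(S) = -0.0002282 VAR.
Step 9 — Apparent power: |S| = 0.0002282 VA.
Step 10 — Power factor: PF = P/|S| = 4.571e-05 (leading).

(a) P = 1.043e-08 W  (b) Q = -0.0002282 VAR  (c) S = 0.0002282 VA  (d) PF = 4.571e-05 (leading)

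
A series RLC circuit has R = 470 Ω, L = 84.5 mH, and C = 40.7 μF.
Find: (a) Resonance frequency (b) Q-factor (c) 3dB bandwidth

Step 1 — Resonance: ω₀ = 1/√(LC) = 1/√(0.0845·4.07e-05) = 539.2 rad/s.
Step 2 — f₀ = ω₀/(2π) = 85.82 Hz.
Step 3 — Series Q: Q = ω₀L/R = 539.2·0.0845/470 = 0.09695.
Step 4 — Bandwidth: Δω = ω₀/Q = 5562 rad/s; BW = Δω/(2π) = 885.2 Hz.

(a) f₀ = 85.82 Hz  (b) Q = 0.09695  (c) BW = 885.2 Hz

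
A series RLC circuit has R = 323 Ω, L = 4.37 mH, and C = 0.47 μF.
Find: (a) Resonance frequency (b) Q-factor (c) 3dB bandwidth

Step 1 — Resonance: ω₀ = 1/√(LC) = 1/√(0.00437·4.7e-07) = 2.207e+04 rad/s.
Step 2 — f₀ = ω₀/(2π) = 3512 Hz.
Step 3 — Series Q: Q = ω₀L/R = 2.207e+04·0.00437/323 = 0.2985.
Step 4 — Bandwidth: Δω = ω₀/Q = 7.391e+04 rad/s; BW = Δω/(2π) = 1.176e+04 Hz.

(a) f₀ = 3512 Hz  (b) Q = 0.2985  (c) BW = 1.176e+04 Hz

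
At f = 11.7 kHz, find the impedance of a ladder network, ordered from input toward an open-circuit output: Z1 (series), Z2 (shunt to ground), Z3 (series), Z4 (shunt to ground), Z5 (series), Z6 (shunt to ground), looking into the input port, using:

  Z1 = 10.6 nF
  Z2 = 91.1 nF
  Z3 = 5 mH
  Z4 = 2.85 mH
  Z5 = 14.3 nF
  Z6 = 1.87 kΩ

Step 1 — Angular frequency: ω = 2π·f = 2π·1.17e+04 = 7.351e+04 rad/s.
Step 2 — Component impedances:
  Z1: Z = 1/(jωC) = -j/(ω·C) = 0 - j1283 Ω
  Z2: Z = 1/(jωC) = -j/(ω·C) = 0 - j149.3 Ω
  Z3: Z = jωL = j·7.351e+04·0.005 = 0 + j367.6 Ω
  Z4: Z = jωL = j·7.351e+04·0.00285 = 0 + j209.5 Ω
  Z5: Z = 1/(jωC) = -j/(ω·C) = 0 - j951.3 Ω
  Z6: Z = R = 1870 Ω
Step 3 — Ladder network (open output): work backward from the far end, alternating series and parallel combinations. Z_in = 2.376 - j1484 Ω = 1484∠-89.9° Ω.

Z = 2.376 - j1484 Ω = 1484∠-89.9° Ω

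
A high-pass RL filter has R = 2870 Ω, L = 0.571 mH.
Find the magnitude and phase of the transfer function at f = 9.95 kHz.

Step 1 — Angular frequency: ω = 2π·9950 = 6.252e+04 rad/s.
Step 2 — Transfer function: H(jω) = jωL/(R + jωL).
Step 3 — Numerator jωL = j·35.7; denominator R + jωL = 2870 + j35.7.
Step 4 — H = 0.0001547 + j0.01244.
Step 5 — Magnitude: |H| = 0.01244 (-38.1 dB); phase: φ = 89.3°.

|H| = 0.01244 (-38.1 dB), φ = 89.3°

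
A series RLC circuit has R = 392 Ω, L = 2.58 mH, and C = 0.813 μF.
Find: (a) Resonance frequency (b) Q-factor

Step 1 — Resonance condition Im(Z)=0 gives ω₀ = 1/√(LC).
Step 2 — ω₀ = 1/√(0.00258·8.13e-07) = 2.183e+04 rad/s.
Step 3 — f₀ = ω₀/(2π) = 3475 Hz.
Step 4 — Series Q: Q = ω₀L/R = 2.183e+04·0.00258/392 = 0.1437.

(a) f₀ = 3475 Hz  (b) Q = 0.1437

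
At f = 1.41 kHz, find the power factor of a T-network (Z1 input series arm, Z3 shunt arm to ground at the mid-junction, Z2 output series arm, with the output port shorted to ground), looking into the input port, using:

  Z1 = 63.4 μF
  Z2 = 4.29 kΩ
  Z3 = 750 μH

Step 1 — Angular frequency: ω = 2π·f = 2π·1410 = 8859 rad/s.
Step 2 — Component impedances:
  Z1: Z = 1/(jωC) = -j/(ω·C) = 0 - j1.78 Ω
  Z2: Z = R = 4290 Ω
  Z3: Z = jωL = j·8859·0.00075 = 0 + j6.644 Ω
Step 3 — With the output port shorted to ground, the output series arm Z2 runs from the junction to ground; the shunt arm Z3 also runs from the junction to ground. They appear in parallel: Z3 || Z2 = 0.01029 + j6.644 Ω.
Step 4 — Series with input arm Z1: Z_in = Z1 + (Z3 || Z2) = 0.01029 + j4.864 Ω = 4.864∠89.9° Ω.
Step 5 — Power factor: PF = cos(φ) = Re(Z)/|Z| = 0.01029/4.864 = 0.002116.
Step 6 — Type: Im(Z) = 4.864 ⇒ lagging (phase φ = 89.9°).

PF = 0.002116 (lagging, φ = 89.9°)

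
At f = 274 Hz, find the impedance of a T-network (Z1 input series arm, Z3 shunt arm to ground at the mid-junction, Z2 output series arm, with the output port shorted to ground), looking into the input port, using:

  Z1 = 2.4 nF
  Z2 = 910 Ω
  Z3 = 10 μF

Step 1 — Angular frequency: ω = 2π·f = 2π·274 = 1722 rad/s.
Step 2 — Component impedances:
  Z1: Z = 1/(jωC) = -j/(ω·C) = 0 - j2.42e+05 Ω
  Z2: Z = R = 910 Ω
  Z3: Z = 1/(jωC) = -j/(ω·C) = 0 - j58.09 Ω
Step 3 — With the output port shorted to ground, the output series arm Z2 runs from the junction to ground; the shunt arm Z3 also runs from the junction to ground. They appear in parallel: Z3 || Z2 = 3.693 - j57.85 Ω.
Step 4 — Series with input arm Z1: Z_in = Z1 + (Z3 || Z2) = 3.693 - j2.421e+05 Ω = 2.421e+05∠-90.0° Ω.

Z = 3.693 - j2.421e+05 Ω = 2.421e+05∠-90.0° Ω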